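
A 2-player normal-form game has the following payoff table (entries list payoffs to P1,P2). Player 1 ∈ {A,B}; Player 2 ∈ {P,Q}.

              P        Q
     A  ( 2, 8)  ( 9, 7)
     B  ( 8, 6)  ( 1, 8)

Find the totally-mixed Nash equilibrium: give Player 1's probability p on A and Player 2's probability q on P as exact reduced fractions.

(p,q) = (2/3, 4/7)

P1 indiff ⇒ q·2+(1-q)·9 = q·8+(1-q)·1 ⇒ q(-6) = (1-q)(-8) ⇒ q = 4/7
P2 indiff ⇒ p·8+(1-p)·6 = p·7+(1-p)·8 ⇒ p(1) = (1-p)(2) ⇒ p = 2/3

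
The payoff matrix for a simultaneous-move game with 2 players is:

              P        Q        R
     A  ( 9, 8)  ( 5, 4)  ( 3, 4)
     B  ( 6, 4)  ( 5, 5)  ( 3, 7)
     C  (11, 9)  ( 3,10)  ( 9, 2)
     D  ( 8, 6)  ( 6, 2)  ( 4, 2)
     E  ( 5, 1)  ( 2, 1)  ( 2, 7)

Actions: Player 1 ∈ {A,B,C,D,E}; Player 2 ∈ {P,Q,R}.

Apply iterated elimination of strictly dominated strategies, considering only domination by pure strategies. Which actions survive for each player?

IESDS → P1:{A,C,D} P2:{P,Q}

P1 drop B (D beats it: P:8>6 Q:6>5 R:4>3)
P1 drop E (A beats it: P:9>5 Q:5>2 R:3>2)
P2 drop R (P beats it: A:8>4 C:9>2 D:6>2)
P1→{A,C,D} P2→{P,Q}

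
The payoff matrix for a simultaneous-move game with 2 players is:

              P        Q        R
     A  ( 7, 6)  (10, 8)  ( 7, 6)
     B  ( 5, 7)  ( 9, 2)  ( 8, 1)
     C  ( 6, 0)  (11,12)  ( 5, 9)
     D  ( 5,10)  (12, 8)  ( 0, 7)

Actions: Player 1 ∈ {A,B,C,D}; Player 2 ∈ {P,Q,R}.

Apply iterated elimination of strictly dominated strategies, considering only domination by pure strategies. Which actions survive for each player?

Remaining: P1:{A,C,D} P2:{P,Q}

P2 drop R (Q beats it: A:8>6 B:2>1 C:12>9 D:8>7)
P1 drop B (A beats it: P:7>5 Q:10>9)
P1→{A,C,D} P2→{P,Q}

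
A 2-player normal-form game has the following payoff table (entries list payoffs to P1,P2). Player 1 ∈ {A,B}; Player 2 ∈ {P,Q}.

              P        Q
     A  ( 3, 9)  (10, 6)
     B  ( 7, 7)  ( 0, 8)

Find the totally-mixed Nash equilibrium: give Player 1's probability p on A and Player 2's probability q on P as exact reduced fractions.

P1 indiff ⇒ q·3+(1-q)·10 = q·7+(1-q)·0 ⇒ q(-4) = (1-q)(-10) ⇒ q = 5/7
P2 indiff ⇒ p·9+(1-p)·7 = p·6+(1-p)·8 ⇒ p(3) = (1-p)(1) ⇒ p = 1/4

p=1/4, q=5/7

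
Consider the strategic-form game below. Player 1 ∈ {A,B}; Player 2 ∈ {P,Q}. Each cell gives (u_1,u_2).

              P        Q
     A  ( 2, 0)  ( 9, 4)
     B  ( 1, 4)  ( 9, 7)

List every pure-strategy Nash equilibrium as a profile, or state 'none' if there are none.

(A,P): not NE [P2→Q gives 4>0]
(A,Q): NE
(B,P): not NE [P1→A gives 2>1; P2→Q gives 7>4]
(B,Q): NE

Nash profiles: (A,Q), (B,Q)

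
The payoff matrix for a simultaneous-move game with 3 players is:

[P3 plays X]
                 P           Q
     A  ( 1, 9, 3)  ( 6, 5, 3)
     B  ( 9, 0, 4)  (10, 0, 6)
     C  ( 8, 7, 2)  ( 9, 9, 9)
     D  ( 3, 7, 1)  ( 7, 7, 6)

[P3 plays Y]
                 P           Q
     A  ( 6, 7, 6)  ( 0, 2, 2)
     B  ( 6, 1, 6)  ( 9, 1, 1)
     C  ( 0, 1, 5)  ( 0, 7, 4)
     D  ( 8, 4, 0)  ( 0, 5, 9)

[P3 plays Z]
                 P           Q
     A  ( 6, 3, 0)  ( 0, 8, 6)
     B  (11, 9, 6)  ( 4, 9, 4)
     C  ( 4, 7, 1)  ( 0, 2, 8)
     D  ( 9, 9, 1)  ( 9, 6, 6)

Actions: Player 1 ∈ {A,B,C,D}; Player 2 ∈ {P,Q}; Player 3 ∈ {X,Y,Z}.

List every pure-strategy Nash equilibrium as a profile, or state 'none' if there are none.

(A,P,X): not NE [P1→B gives 9>1; P3→Y gives 6>3]
(A,P,Y): not NE [P1→D gives 8>6]
(A,P,Z): not NE [P1→B gives 11>6; P2→Q gives 8>3; P3→Y gives 6>0]
(A,Q,X): not NE [P1→B gives 10>6; P2→P gives 9>5; P3→Z gives 6>3]
(A,Q,Y): not NE [P1→B gives 9>0; P2→P gives 7>2; P3→Z gives 6>2]
(A,Q,Z): not NE [P1→D gives 9>0]
(B,P,X): not NE [P3→Z gives 6>4]
(B,P,Y): not NE [P1→D gives 8>6]
(B,P,Z): NE
(B,Q,X): NE
(B,Q,Y): not NE [P3→X gives 6>1]
(B,Q,Z): not NE [P1→D gives 9>4; P3→X gives 6>4]
(C,P,X): not NE [P1→B gives 9>8; P2→Q gives 9>7; P3→Y gives 5>2]
(C,P,Y): not NE [P1→D gives 8>0; P2→Q gives 7>1]
(C,P,Z): not NE [P1→B gives 11>4; P3→Y gives 5>1]
(C,Q,X): not NE [P1→B gives 10>9]
(C,Q,Y): not NE [P1→B gives 9>0; P3→X gives 9>4]
(C,Q,Z): not NE [P1→D gives 9>0; P2→P gives 7>2; P3→X gives 9>8]
(D,P,X): not NE [P1→B gives 9>3]
(D,P,Y): not NE [P2→Q gives 5>4; P3→Z gives 1>0]
(D,P,Z): not NE [P1→B gives 11>9]
(D,Q,X): not NE [P1→B gives 10>7; P3→Y gives 9>6]
(D,Q,Y): not NE [P1→B gives 9>0]
(D,Q,Z): not NE [P2→P gives 9>6; P3→Y gives 9>6]

NE set: (B,P,Z), (B,Q,X)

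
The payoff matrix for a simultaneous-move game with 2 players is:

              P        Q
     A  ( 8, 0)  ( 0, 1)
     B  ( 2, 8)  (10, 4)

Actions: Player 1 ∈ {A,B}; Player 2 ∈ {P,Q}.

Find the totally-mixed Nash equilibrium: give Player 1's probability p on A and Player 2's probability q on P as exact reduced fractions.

P1 mixes 4/5 on A; P2 mixes 5/8 on P

P1 indiff ⇒ q·8+(1-q)·0 = q·2+(1-q)·10 ⇒ q(6) = (1-q)(10) ⇒ q = 5/8
P2 indiff ⇒ p·0+(1-p)·8 = p·1+(1-p)·4 ⇒ p(-1) = (1-p)(-4) ⇒ p = 4/5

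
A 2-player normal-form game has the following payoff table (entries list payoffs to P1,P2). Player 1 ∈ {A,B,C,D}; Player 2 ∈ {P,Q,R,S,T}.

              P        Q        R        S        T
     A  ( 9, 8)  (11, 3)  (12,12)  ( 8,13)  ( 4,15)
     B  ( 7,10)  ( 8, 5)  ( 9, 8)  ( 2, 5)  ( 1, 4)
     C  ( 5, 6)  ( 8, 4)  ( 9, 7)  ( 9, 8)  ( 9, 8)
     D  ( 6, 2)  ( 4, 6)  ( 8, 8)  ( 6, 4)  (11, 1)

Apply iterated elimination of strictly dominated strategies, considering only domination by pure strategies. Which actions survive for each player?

Survivors P1:{A,C,D} P2:{R,S,T}

P1 drop B (A beats it: P:9>7 Q:11>8 R:12>9 S:8>2 T:4>1)
P2 drop P (R beats it: A:12>8 C:7>6 D:8>2)
P2 drop Q (R beats it: A:12>3 C:7>4 D:8>6)
P1→{A,C,D} P2→{R,S,T}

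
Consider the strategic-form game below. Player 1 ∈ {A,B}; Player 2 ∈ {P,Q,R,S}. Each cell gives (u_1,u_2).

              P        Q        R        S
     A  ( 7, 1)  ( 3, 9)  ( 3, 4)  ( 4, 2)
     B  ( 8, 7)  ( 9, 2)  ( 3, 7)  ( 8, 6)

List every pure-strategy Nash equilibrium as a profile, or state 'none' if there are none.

(A,P): not NE [P1→B gives 8>7; P2→Q gives 9>1]
(A,Q): not NE [P1→B gives 9>3]
(A,R): not NE [P2→Q gives 9>4]
(A,S): not NE [P1→B gives 8>4; P2→Q gives 9>2]
(B,P): NE
(B,Q): not NE [P2→R gives 7>2]
(B,R): NE
(B,S): not NE [P2→R gives 7>6]

PSNE = {(B,P), (B,R)}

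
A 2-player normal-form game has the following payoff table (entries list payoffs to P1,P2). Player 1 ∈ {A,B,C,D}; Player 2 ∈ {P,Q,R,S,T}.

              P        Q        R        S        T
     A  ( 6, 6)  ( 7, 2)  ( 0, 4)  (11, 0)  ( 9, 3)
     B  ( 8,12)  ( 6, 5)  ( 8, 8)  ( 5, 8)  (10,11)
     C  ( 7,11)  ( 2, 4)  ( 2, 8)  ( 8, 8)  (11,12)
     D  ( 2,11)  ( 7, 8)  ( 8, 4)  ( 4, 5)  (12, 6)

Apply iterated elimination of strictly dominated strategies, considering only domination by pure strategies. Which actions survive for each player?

IESDS → P1:{B,C,D} P2:{P,T}

P2 drop Q (P beats it: A:6>2 B:12>5 C:11>4 D:11>8)
P2 drop R (P beats it: A:6>4 B:12>8 C:11>8 D:11>4)
P2 drop S (P beats it: A:6>0 B:12>8 C:11>8 D:11>5)
P1 drop A (B beats it: P:8>6 T:10>9)
P1→{B,C,D} P2→{P,T}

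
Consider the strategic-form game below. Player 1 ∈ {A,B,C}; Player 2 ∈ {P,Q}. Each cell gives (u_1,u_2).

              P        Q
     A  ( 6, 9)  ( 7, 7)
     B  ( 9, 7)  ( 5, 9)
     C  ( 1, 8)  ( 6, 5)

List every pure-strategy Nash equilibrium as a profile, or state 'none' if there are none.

PSNE: ∅

(A,P): not NE [P1→B gives 9>6]
(A,Q): not NE [P2→P gives 9>7]
(B,P): not NE [P2→Q gives 9>7]
(B,Q): not NE [P1→A gives 7>5]
(C,P): not NE [P1→B gives 9>1]
(C,Q): not NE [P1→A gives 7>6; P2→P gives 8>5]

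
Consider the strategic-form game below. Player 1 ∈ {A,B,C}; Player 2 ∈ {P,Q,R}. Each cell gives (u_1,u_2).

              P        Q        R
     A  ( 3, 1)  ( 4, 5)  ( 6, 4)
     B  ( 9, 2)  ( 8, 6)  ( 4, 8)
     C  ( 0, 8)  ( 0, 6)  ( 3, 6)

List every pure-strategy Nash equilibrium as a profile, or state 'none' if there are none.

(A,P): not NE [P1→B gives 9>3; P2→Q gives 5>1]
(A,Q): not NE [P1→B gives 8>4]
(A,R): not NE [P2→Q gives 5>4]
(B,P): not NE [P2→R gives 8>2]
(B,Q): not NE [P2→R gives 8>6]
(B,R): not NE [P1→A gives 6>4]
(C,P): not NE [P1→B gives 9>0]
(C,Q): not NE [P1→B gives 8>0; P2→P gives 8>6]
(C,R): not NE [P1→A gives 6>3; P2→P gives 8>6]

Equilibria: none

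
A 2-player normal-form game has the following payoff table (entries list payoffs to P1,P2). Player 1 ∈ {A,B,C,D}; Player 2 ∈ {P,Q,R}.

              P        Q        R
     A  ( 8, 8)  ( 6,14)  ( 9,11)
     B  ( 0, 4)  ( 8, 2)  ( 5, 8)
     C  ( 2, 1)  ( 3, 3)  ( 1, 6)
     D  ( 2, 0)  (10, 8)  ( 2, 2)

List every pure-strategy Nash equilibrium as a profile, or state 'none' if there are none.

(A,P): not NE [P2→Q gives 14>8]
(A,Q): not NE [P1→D gives 10>6]
(A,R): not NE [P2→Q gives 14>11]
(B,P): not NE [P1→A gives 8>0; P2→R gives 8>4]
(B,Q): not NE [P1→D gives 10>8; P2→R gives 8>2]
(B,R): not NE [P1→A gives 9>5]
(C,P): not NE [P1→A gives 8>2; P2→R gives 6>1]
(C,Q): not NE [P1→D gives 10>3; P2→R gives 6>3]
(C,R): not NE [P1→A gives 9>1]
(D,P): not NE [P1→A gives 8>2; P2→Q gives 8>0]
(D,Q): NE
(D,R): not NE [P1→A gives 9>2; P2→Q gives 8>2]

PSNE = {(D,Q)}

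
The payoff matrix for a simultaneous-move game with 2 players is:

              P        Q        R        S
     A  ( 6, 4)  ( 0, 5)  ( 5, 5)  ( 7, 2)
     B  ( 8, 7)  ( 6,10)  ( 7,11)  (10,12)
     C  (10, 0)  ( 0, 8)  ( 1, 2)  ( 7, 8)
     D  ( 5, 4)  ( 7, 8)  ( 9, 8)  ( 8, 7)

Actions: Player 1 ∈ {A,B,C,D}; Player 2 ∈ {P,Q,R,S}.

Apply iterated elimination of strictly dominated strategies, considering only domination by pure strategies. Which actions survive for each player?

P1 drop A (B beats it: P:8>6 Q:6>0 R:7>5 S:10>7)
P2 drop P (Q beats it: B:10>7 C:8>0 D:8>4)
P1 drop C (B beats it: Q:6>0 R:7>1 S:10>7)
P1→{B,D} P2→{Q,R,S}

Survivors P1:{B,D} P2:{Q,R,S}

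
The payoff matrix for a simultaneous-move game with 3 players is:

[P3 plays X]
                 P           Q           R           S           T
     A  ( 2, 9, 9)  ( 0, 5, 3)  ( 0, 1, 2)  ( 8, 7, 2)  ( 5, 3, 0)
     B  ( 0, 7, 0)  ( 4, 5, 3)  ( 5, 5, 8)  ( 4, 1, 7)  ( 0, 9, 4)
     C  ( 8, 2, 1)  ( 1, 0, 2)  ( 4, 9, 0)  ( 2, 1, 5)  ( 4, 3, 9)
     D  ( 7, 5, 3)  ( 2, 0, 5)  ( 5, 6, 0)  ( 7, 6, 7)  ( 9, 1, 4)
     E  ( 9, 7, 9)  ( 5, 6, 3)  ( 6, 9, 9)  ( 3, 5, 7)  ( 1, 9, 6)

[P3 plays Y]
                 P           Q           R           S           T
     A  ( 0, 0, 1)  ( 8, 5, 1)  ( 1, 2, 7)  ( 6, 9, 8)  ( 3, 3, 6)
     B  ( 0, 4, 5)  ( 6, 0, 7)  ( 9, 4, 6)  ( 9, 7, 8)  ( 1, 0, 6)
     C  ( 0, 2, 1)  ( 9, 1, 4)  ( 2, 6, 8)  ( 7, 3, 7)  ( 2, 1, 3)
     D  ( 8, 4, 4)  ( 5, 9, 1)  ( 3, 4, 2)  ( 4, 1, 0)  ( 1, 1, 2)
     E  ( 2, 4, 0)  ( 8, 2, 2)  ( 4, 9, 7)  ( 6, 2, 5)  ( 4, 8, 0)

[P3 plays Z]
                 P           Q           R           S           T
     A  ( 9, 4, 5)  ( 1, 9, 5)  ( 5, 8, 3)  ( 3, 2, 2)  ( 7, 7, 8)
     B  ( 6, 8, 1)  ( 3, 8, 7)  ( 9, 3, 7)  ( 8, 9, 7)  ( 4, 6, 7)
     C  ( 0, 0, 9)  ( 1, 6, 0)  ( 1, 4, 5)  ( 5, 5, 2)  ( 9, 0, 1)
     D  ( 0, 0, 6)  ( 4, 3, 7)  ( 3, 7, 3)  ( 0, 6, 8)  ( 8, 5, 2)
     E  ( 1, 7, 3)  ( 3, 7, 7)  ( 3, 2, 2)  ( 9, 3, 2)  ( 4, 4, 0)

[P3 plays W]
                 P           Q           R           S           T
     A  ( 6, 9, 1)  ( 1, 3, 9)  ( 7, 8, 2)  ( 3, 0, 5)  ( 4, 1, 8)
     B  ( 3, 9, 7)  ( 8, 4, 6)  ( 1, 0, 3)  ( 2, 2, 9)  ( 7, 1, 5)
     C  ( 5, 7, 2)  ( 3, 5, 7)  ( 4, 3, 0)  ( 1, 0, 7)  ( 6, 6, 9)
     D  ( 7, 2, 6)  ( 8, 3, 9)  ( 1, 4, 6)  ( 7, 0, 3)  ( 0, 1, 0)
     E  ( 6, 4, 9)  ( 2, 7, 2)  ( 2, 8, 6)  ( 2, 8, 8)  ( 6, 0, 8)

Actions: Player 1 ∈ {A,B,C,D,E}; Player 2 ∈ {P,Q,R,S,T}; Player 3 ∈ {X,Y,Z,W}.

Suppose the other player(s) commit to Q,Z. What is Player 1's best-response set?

u_1(A vs Q,Z) = 1
u_1(B vs Q,Z) = 3
u_1(C vs Q,Z) = 1
u_1(D vs Q,Z) = 4
u_1(E vs Q,Z) = 3
max payoff 4 at {D}

P1 best: {D}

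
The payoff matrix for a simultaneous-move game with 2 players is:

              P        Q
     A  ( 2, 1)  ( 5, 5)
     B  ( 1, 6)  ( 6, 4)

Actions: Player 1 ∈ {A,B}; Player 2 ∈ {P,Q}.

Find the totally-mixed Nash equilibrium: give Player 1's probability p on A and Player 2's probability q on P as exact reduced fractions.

P1 indiff ⇒ q·2+(1-q)·5 = q·1+(1-q)·6 ⇒ q(1) = (1-q)(1) ⇒ q = 1/2
P2 indiff ⇒ p·1+(1-p)·6 = p·5+(1-p)·4 ⇒ p(-4) = (1-p)(-2) ⇒ p = 1/3

(p,q) = (1/3, 1/2)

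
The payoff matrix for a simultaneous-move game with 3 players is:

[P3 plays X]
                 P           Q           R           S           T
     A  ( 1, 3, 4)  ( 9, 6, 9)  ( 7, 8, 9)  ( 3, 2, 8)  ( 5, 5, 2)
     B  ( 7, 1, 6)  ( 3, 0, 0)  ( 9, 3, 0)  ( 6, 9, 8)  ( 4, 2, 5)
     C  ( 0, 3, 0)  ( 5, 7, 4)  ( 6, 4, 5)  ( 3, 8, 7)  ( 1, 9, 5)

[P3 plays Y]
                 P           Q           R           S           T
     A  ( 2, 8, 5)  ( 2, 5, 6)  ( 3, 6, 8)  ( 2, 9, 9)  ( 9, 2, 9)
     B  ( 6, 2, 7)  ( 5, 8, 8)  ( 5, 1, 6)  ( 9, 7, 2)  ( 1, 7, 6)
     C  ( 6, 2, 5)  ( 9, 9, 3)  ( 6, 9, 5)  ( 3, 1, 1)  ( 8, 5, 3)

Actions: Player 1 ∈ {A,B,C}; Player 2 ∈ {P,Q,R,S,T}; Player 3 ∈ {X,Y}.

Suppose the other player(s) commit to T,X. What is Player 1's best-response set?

u_1(A vs T,X) = 5
u_1(B vs T,X) = 4
u_1(C vs T,X) = 1
max payoff 5 at {A}

argmax u_1 = {A}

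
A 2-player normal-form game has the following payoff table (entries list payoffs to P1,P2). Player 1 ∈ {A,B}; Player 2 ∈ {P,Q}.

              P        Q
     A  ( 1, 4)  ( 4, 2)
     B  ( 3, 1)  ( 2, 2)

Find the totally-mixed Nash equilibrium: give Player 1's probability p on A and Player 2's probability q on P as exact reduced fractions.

P1 mixes 1/3 on A; P2 mixes 1/2 on P

P1 indiff ⇒ q·1+(1-q)·4 = q·3+(1-q)·2 ⇒ q(-2) = (1-q)(-2) ⇒ q = 1/2
P2 indiff ⇒ p·4+(1-p)·1 = p·2+(1-p)·2 ⇒ p(2) = (1-p)(1) ⇒ p = 1/3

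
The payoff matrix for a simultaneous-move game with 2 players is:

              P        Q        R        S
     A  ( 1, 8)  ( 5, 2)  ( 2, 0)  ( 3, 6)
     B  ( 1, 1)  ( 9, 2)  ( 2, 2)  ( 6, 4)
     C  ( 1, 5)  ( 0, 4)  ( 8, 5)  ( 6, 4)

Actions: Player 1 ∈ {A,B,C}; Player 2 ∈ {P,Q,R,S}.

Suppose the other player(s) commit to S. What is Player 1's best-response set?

u_1(A vs S) = 3
u_1(B vs S) = 6
u_1(C vs S) = 6
max payoff 6 at {B,C}

argmax u_1 = {B,C}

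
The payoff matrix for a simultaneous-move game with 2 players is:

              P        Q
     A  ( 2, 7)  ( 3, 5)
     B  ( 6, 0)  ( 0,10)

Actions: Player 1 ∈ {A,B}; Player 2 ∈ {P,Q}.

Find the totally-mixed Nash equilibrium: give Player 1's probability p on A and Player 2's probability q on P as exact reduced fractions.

P1 indiff ⇒ q·2+(1-q)·3 = q·6+(1-q)·0 ⇒ q(-4) = (1-q)(-3) ⇒ q = 3/7
P2 indiff ⇒ p·7+(1-p)·0 = p·5+(1-p)·10 ⇒ p(2) = (1-p)(10) ⇒ p = 5/6

p=5/6, q=3/7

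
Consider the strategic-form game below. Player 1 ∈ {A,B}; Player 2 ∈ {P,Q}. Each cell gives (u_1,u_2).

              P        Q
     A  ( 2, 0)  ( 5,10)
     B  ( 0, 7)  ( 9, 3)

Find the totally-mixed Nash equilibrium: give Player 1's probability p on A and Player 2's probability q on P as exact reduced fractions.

P1 indiff ⇒ q·2+(1-q)·5 = q·0+(1-q)·9 ⇒ q(2) = (1-q)(4) ⇒ q = 2/3
P2 indiff ⇒ p·0+(1-p)·7 = p·10+(1-p)·3 ⇒ p(-10) = (1-p)(-4) ⇒ p = 2/7

P1 mixes 2/7 on A; P2 mixes 2/3 on P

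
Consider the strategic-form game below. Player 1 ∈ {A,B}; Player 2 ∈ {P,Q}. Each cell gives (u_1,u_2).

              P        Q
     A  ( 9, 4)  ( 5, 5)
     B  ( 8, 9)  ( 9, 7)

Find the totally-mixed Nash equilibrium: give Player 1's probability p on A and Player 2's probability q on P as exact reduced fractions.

P1 mixes 2/3 on A; P2 mixes 4/5 on P

P1 indiff ⇒ q·9+(1-q)·5 = q·8+(1-q)·9 ⇒ q(1) = (1-q)(4) ⇒ q = 4/5
P2 indiff ⇒ p·4+(1-p)·9 = p·5+(1-p)·7 ⇒ p(-1) = (1-p)(-2) ⇒ p = 2/3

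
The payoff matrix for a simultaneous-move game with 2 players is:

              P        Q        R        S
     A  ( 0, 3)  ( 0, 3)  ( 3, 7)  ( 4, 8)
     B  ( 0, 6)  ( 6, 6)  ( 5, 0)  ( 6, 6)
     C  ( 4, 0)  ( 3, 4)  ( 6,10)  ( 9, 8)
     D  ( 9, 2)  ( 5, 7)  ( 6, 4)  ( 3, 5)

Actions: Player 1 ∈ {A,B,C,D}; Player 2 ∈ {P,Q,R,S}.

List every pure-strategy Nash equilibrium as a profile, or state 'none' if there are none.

Nash profiles: (B,Q), (C,R)

(A,P): not NE [P1→D gives 9>0; P2→S gives 8>3]
(A,Q): not NE [P1→B gives 6>0; P2→S gives 8>3]
(A,R): not NE [P1→D gives 6>3; P2→S gives 8>7]
(A,S): not NE [P1→C gives 9>4]
(B,P): not NE [P1→D gives 9>0]
(B,Q): NE
(B,R): not NE [P1→D gives 6>5; P2→S gives 6>0]
(B,S): not NE [P1→C gives 9>6]
(C,P): not NE [P1→D gives 9>4; P2→R gives 10>0]
(C,Q): not NE [P1→B gives 6>3; P2→R gives 10>4]
(C,R): NE
(C,S): not NE [P2→R gives 10>8]
(D,P): not NE [P2→Q gives 7>2]
(D,Q): not NE [P1→B gives 6>5]
(D,R): not NE [P2→Q gives 7>4]
(D,S): not NE [P1→C gives 9>3; P2→Q gives 7>5]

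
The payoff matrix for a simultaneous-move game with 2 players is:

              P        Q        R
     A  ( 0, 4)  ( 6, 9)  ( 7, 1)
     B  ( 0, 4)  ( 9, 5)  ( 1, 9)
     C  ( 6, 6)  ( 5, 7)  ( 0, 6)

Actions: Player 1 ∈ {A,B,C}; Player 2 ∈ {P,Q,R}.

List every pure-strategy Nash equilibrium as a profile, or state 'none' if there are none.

(A,P): not NE [P1→C gives 6>0; P2→Q gives 9>4]
(A,Q): not NE [P1→B gives 9>6]
(A,R): not NE [P2→Q gives 9>1]
(B,P): not NE [P1→C gives 6>0; P2→R gives 9>4]
(B,Q): not NE [P2→R gives 9>5]
(B,R): not NE [P1→A gives 7>1]
(C,P): not NE [P2→Q gives 7>6]
(C,Q): not NE [P1→B gives 9>5]
(C,R): not NE [P1→A gives 7>0; P2→Q gives 7>6]

No pure NE.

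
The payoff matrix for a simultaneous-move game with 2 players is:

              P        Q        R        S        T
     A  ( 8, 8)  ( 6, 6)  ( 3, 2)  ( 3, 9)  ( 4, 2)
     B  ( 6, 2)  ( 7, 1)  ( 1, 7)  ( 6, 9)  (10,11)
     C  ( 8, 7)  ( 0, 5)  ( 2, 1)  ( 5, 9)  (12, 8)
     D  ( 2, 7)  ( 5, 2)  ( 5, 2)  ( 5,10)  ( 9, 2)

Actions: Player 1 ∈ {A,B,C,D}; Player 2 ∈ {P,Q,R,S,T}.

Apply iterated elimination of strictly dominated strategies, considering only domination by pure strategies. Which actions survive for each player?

Survivors P1:{B,C} P2:{S,T}

P2 drop P (S beats it: A:9>8 B:9>2 C:9>7 D:10>7)
P2 drop Q (S beats it: A:9>6 B:9>1 C:9>5 D:10>2)
P1 drop A (D beats it: R:5>3 S:5>3 T:9>4)
P2 drop R (S beats it: B:9>7 C:9>1 D:10>2)
P1 drop D (B beats it: S:6>5 T:10>9)
P1→{B,C} P2→{S,T}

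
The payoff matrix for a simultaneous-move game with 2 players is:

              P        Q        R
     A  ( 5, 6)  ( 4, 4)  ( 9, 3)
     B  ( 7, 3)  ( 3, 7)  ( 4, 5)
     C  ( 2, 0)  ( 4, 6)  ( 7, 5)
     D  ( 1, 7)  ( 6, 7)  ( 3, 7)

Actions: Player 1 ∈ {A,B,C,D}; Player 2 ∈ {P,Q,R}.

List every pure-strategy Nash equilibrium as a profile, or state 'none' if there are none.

(A,P): not NE [P1→B gives 7>5]
(A,Q): not NE [P1→D gives 6>4; P2→P gives 6>4]
(A,R): not NE [P2→P gives 6>3]
(B,P): not NE [P2→Q gives 7>3]
(B,Q): not NE [P1→D gives 6>3]
(B,R): not NE [P1→A gives 9>4; P2→Q gives 7>5]
(C,P): not NE [P1→B gives 7>2; P2→Q gives 6>0]
(C,Q): not NE [P1→D gives 6>4]
(C,R): not NE [P1→A gives 9>7; P2→Q gives 6>5]
(D,P): not NE [P1→B gives 7>1]
(D,Q): NE
(D,R): not NE [P1→A gives 9>3]

PSNE = {(D,Q)}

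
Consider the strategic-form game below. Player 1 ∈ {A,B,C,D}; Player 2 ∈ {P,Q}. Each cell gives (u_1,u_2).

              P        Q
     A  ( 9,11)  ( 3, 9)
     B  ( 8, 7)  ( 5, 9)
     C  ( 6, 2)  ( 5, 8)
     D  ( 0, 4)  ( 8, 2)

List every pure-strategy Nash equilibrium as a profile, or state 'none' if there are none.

Nash profiles: (A,P)

(A,P): NE
(A,Q): not NE [P1→D gives 8>3; P2→P gives 11>9]
(B,P): not NE [P1→A gives 9>8; P2→Q gives 9>7]
(B,Q): not NE [P1→D gives 8>5]
(C,P): not NE [P1→A gives 9>6; P2→Q gives 8>2]
(C,Q): not NE [P1→D gives 8>5]
(D,P): not NE [P1→A gives 9>0]
(D,Q): not NE [P2→P gives 4>2]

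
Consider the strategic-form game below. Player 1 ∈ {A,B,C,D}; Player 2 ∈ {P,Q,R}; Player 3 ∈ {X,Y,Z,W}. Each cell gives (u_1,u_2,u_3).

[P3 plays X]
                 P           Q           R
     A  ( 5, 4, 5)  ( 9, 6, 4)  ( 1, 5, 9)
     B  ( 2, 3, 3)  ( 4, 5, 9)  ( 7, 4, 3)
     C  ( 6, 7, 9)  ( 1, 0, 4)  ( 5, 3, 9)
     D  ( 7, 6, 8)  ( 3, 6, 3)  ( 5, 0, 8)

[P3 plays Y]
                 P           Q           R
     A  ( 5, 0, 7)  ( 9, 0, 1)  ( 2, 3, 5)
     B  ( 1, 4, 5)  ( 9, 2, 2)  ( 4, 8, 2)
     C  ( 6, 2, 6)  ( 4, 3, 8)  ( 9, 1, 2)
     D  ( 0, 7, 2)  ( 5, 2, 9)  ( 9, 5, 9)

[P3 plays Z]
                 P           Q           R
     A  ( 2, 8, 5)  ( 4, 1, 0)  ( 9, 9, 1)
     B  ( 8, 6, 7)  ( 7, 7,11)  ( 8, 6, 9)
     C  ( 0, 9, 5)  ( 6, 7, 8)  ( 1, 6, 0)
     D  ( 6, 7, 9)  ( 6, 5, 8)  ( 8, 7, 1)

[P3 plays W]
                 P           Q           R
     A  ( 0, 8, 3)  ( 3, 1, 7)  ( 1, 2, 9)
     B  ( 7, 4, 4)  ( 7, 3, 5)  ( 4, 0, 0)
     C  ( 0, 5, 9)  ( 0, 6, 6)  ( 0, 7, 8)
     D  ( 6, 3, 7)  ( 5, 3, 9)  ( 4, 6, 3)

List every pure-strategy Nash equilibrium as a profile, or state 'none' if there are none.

(A,P,X): not NE [P1→D gives 7>5; P2→Q gives 6>4; P3→Y gives 7>5]
(A,P,Y): not NE [P1→C gives 6>5; P2→R gives 3>0]
(A,P,Z): not NE [P1→B gives 8>2; P2→R gives 9>8; P3→Y gives 7>5]
(A,P,W): not NE [P1→B gives 7>0; P3→Y gives 7>3]
(A,Q,X): not NE [P3→W gives 7>4]
(A,Q,Y): not NE [P2→R gives 3>0; P3→W gives 7>1]
(A,Q,Z): not NE [P1→B gives 7>4; P2→R gives 9>1; P3→W gives 7>0]
(A,Q,W): not NE [P1→B gives 7>3; P2→P gives 8>1]
(A,R,X): not NE [P1→B gives 7>1; P2→Q gives 6>5]
(A,R,Y): not NE [P1→D gives 9>2; P3→W gives 9>5]
(A,R,Z): not NE [P3→W gives 9>1]
(A,R,W): not NE [P1→D gives 4>1; P2→P gives 8>2]
(B,P,X): not NE [P1→D gives 7>2; P2→Q gives 5>3; P3→Z gives 7>3]
(B,P,Y): not NE [P1→C gives 6>1; P2→R gives 8>4; P3→Z gives 7>5]
(B,P,Z): not NE [P2→Q gives 7>6]
(B,P,W): not NE [P3→Z gives 7>4]
(B,Q,X): not NE [P1→A gives 9>4; P3→Z gives 11>9]
(B,Q,Y): not NE [P2→R gives 8>2; P3→Z gives 11>2]
(B,Q,Z): NE
(B,Q,W): not NE [P2→P gives 4>3; P3→Z gives 11>5]
(B,R,X): not NE [P2→Q gives 5>4; P3→Z gives 9>3]
(B,R,Y): not NE [P1→D gives 9>4; P3→Z gives 9>2]
(B,R,Z): not NE [P1→A gives 9>8; P2→Q gives 7>6]
(B,R,W): not NE [P2→P gives 4>0; P3→Z gives 9>0]
(C,P,X): not NE [P1→D gives 7>6]
(C,P,Y): not NE [P2→Q gives 3>2; P3→W gives 9>6]
(C,P,Z): not NE [P1→B gives 8>0; P3→W gives 9>5]
(C,P,W): not NE [P1→B gives 7>0; P2→R gives 7>5]
(C,Q,X): not NE [P1→A gives 9>1; P2→P gives 7>0; P3→Z gives 8>4]
(C,Q,Y): not NE [P1→B gives 9>4]
(C,Q,Z): not NE [P1→B gives 7>6; P2→P gives 9>7]
(C,Q,W): not NE [P1→B gives 7>0; P2→R gives 7>6; P3→Z gives 8>6]
(C,R,X): not NE [P1→B gives 7>5; P2→P gives 7>3]
(C,R,Y): not NE [P2→Q gives 3>1; P3→X gives 9>2]
(C,R,Z): not NE [P1→A gives 9>1; P2→P gives 9>6; P3→X gives 9>0]
(C,R,W): not NE [P1→D gives 4>0; P3→X gives 9>8]
(D,P,X): not NE [P3→Z gives 9>8]
(D,P,Y): not NE [P1→C gives 6>0; P3→Z gives 9>2]
(D,P,Z): not NE [P1→B gives 8>6]
(D,P,W): not NE [P1→B gives 7>6; P2→R gives 6>3; P3→Z gives 9>7]
(D,Q,X): not NE [P1→A gives 9>3; P3→W gives 9>3]
(D,Q,Y): not NE [P1→B gives 9>5; P2→P gives 7>2]
(D,Q,Z): not NE [P1→B gives 7>6; P2→R gives 7>5; P3→W gives 9>8]
(D,Q,W): not NE [P1→B gives 7>5; P2→R gives 6>3]
(D,R,X): not NE [P1→B gives 7>5; P2→Q gives 6>0; P3→Y gives 9>8]
(D,R,Y): not NE [P2→P gives 7>5]
(D,R,Z): not NE [P1→A gives 9>8; P3→Y gives 9>1]
(D,R,W): not NE [P3→Y gives 9>3]

Nash profiles: (B,Q,Z)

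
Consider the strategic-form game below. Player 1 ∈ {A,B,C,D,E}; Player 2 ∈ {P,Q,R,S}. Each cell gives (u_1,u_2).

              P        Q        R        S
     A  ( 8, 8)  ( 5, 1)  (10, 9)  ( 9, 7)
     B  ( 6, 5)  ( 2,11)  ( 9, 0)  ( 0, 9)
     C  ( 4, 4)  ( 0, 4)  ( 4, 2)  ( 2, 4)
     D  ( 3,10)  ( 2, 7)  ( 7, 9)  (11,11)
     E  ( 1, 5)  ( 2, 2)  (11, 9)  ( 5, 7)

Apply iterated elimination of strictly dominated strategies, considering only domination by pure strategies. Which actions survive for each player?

Survivors P1:{A,D,E} P2:{P,R,S}

P1 drop B (A beats it: P:8>6 Q:5>2 R:10>9 S:9>0)
P1 drop C (A beats it: P:8>4 Q:5>0 R:10>4 S:9>2)
P2 drop Q (P beats it: A:8>1 D:10>7 E:5>2)
P1→{A,D,E} P2→{P,R,S}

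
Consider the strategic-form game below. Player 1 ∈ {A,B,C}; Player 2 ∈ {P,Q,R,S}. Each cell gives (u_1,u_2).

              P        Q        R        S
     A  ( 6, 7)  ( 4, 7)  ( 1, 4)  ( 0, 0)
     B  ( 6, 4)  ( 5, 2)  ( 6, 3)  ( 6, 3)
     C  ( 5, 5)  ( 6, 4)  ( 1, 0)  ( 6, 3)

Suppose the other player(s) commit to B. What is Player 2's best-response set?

P2 best: {P}

u_2(P vs B) = 4
u_2(Q vs B) = 2
u_2(R vs B) = 3
u_2(S vs B) = 3
max payoff 4 at {P}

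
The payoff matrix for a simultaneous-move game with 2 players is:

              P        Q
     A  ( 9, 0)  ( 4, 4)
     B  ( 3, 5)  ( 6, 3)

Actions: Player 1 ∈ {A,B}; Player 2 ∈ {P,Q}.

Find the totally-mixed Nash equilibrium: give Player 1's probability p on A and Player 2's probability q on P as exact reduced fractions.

P1 mixes 1/3 on A; P2 mixes 1/4 on P

P1 indiff ⇒ q·9+(1-q)·4 = q·3+(1-q)·6 ⇒ q(6) = (1-q)(2) ⇒ q = 1/4
P2 indiff ⇒ p·0+(1-p)·5 = p·4+(1-p)·3 ⇒ p(-4) = (1-p)(-2) ⇒ p = 1/3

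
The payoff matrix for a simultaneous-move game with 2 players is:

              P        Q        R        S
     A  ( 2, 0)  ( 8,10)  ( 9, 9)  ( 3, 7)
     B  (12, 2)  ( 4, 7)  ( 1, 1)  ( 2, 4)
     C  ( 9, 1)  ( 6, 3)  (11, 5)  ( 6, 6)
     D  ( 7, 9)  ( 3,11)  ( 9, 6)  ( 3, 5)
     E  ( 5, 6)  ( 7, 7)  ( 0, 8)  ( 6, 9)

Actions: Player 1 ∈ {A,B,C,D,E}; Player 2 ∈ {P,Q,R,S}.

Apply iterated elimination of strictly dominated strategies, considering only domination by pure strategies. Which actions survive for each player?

Survivors P1:{A,C,E} P2:{Q,R,S}

P1 drop D (C beats it: P:9>7 Q:6>3 R:11>9 S:6>3)
P2 drop P (Q beats it: A:10>0 B:7>2 C:3>1 E:7>6)
P1 drop B (A beats it: Q:8>4 R:9>1 S:3>2)
P1→{A,C,E} P2→{Q,R,S}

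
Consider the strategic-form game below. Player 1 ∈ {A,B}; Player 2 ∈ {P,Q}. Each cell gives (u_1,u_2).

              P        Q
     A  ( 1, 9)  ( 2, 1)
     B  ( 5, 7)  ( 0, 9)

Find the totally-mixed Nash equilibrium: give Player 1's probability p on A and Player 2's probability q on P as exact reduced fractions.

P1 mixes 1/5 on A; P2 mixes 1/3 on P

P1 indiff ⇒ q·1+(1-q)·2 = q·5+(1-q)·0 ⇒ q(-4) = (1-q)(-2) ⇒ q = 1/3
P2 indiff ⇒ p·9+(1-p)·7 = p·1+(1-p)·9 ⇒ p(8) = (1-p)(2) ⇒ p = 1/5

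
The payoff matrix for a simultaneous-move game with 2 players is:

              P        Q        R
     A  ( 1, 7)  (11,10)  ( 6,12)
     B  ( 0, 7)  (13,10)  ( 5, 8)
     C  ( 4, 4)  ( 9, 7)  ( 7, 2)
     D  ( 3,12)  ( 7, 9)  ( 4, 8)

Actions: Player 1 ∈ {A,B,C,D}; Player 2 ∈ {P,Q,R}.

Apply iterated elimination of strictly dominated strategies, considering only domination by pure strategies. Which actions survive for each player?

IESDS → P1:{A,B,C} P2:{Q,R}

P1 drop D (C beats it: P:4>3 Q:9>7 R:7>4)
P2 drop P (Q beats it: A:10>7 B:10>7 C:7>4)
P1→{A,B,C} P2→{Q,R}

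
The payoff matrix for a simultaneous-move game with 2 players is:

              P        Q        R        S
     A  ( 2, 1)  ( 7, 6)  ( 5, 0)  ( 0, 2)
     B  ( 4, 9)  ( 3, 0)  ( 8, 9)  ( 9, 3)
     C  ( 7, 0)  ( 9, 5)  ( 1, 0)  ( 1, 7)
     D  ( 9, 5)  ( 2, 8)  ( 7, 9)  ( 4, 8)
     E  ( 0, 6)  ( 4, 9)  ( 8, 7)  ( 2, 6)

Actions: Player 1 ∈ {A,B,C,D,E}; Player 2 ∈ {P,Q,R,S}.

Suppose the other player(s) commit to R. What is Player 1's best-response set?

u_1(A vs R) = 5
u_1(B vs R) = 8
u_1(C vs R) = 1
u_1(D vs R) = 7
u_1(E vs R) = 8
max payoff 8 at {B,E}

P1 best: {B,E}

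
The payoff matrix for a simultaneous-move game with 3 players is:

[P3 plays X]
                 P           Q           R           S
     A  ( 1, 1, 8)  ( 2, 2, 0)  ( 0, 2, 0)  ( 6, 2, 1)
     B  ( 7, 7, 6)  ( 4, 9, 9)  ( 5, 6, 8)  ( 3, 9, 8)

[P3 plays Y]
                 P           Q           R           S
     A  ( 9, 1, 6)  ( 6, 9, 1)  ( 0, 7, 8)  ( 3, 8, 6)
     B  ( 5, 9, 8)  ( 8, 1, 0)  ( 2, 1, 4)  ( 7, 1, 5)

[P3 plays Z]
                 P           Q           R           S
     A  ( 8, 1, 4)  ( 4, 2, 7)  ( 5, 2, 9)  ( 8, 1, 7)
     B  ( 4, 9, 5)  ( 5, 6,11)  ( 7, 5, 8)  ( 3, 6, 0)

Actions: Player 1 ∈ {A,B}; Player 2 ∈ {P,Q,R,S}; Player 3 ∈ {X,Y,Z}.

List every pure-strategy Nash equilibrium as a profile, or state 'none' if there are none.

No pure NE.

(A,P,X): not NE [P1→B gives 7>1; P2→S gives 2>1]
(A,P,Y): not NE [P2→Q gives 9>1; P3→X gives 8>6]
(A,P,Z): not NE [P2→R gives 2>1; P3→X gives 8>4]
(A,Q,X): not NE [P1→B gives 4>2; P3→Z gives 7>0]
(A,Q,Y): not NE [P1→B gives 8>6; P3→Z gives 7>1]
(A,Q,Z): not NE [P1→B gives 5>4]
(A,R,X): not NE [P1→B gives 5>0; P3→Z gives 9>0]
(A,R,Y): not NE [P1→B gives 2>0; P2→Q gives 9>7; P3→Z gives 9>8]
(A,R,Z): not NE [P1→B gives 7>5]
(A,S,X): not NE [P3→Z gives 7>1]
(A,S,Y): not NE [P1→B gives 7>3; P2→Q gives 9>8; P3→Z gives 7>6]
(A,S,Z): not NE [P2→R gives 2>1]
(B,P,X): not NE [P2→S gives 9>7; P3→Y gives 8>6]
(B,P,Y): not NE [P1→A gives 9>5]
(B,P,Z): not NE [P1→A gives 8>4; P3→Y gives 8>5]
(B,Q,X): not NE [P3→Z gives 11>9]
(B,Q,Y): not NE [P2→P gives 9>1; P3→Z gives 11>0]
(B,Q,Z): not NE [P2→P gives 9>6]
(B,R,X): not NE [P2→S gives 9>6]
(B,R,Y): not NE [P2→P gives 9>1; P3→Z gives 8>4]
(B,R,Z): not NE [P2→P gives 9>5]
(B,S,X): not NE [P1→A gives 6>3]
(B,S,Y): not NE [P2→P gives 9>1; P3→X gives 8>5]
(B,S,Z): not NE [P1→A gives 8>3; P2→P gives 9>6; P3→X gives 8>0]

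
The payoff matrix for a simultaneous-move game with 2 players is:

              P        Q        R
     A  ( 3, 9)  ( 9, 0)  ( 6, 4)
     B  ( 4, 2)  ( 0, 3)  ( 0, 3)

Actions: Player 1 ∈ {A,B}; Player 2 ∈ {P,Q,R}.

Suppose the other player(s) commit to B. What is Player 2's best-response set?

argmax u_2 = {Q,R}

u_2(P vs B) = 2
u_2(Q vs B) = 3
u_2(R vs B) = 3
max payoff 3 at {Q,R}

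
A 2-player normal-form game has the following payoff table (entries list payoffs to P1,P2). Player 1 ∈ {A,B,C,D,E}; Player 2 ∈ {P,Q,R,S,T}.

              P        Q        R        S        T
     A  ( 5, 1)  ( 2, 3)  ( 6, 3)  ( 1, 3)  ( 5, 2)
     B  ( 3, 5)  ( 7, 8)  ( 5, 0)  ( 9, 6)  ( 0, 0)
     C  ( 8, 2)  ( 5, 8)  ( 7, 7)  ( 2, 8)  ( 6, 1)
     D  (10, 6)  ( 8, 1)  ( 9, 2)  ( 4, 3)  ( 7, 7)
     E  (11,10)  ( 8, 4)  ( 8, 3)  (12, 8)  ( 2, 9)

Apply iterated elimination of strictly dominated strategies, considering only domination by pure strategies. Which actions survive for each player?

P1 drop A (C beats it: P:8>5 Q:5>2 R:7>6 S:2>1 T:6>5)
P1 drop B (E beats it: P:11>3 Q:8>7 R:8>5 S:12>9 T:2>0)
P1 drop C (D beats it: P:10>8 Q:8>5 R:9>7 S:4>2 T:7>6)
P2 drop Q (P beats it: D:6>1 E:10>4)
P2 drop R (P beats it: D:6>2 E:10>3)
P2 drop S (P beats it: D:6>3 E:10>8)
P1→{D,E} P2→{P,T}

Survivors P1:{D,E} P2:{P,T}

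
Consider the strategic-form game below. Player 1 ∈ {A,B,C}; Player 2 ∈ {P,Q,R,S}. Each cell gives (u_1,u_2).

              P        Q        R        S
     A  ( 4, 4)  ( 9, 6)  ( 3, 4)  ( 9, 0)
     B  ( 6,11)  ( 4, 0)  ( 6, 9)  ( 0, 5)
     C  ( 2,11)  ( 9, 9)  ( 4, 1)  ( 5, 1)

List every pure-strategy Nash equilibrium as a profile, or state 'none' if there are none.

PSNE = {(A,Q), (B,P)}

(A,P): not NE [P1→B gives 6>4; P2→Q gives 6>4]
(A,Q): NE
(A,R): not NE [P1→B gives 6>3; P2→Q gives 6>4]
(A,S): not NE [P2→Q gives 6>0]
(B,P): NE
(B,Q): not NE [P1→C gives 9>4; P2→P gives 11>0]
(B,R): not NE [P2→P gives 11>9]
(B,S): not NE [P1→A gives 9>0; P2→P gives 11>5]
(C,P): not NE [P1→B gives 6>2]
(C,Q): not NE [P2→P gives 11>9]
(C,R): not NE [P1→B gives 6>4; P2→P gives 11>1]
(C,S): not NE [P1→A gives 9>5; P2→P gives 11>1]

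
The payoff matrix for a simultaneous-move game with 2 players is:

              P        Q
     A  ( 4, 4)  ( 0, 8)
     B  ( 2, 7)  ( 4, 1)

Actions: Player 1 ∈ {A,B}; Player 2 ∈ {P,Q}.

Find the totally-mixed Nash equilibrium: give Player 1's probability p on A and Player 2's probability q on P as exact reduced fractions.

(p,q) = (3/5, 2/3)

P1 indiff ⇒ q·4+(1-q)·0 = q·2+(1-q)·4 ⇒ q(2) = (1-q)(4) ⇒ q = 2/3
P2 indiff ⇒ p·4+(1-p)·7 = p·8+(1-p)·1 ⇒ p(-4) = (1-p)(-6) ⇒ p = 3/5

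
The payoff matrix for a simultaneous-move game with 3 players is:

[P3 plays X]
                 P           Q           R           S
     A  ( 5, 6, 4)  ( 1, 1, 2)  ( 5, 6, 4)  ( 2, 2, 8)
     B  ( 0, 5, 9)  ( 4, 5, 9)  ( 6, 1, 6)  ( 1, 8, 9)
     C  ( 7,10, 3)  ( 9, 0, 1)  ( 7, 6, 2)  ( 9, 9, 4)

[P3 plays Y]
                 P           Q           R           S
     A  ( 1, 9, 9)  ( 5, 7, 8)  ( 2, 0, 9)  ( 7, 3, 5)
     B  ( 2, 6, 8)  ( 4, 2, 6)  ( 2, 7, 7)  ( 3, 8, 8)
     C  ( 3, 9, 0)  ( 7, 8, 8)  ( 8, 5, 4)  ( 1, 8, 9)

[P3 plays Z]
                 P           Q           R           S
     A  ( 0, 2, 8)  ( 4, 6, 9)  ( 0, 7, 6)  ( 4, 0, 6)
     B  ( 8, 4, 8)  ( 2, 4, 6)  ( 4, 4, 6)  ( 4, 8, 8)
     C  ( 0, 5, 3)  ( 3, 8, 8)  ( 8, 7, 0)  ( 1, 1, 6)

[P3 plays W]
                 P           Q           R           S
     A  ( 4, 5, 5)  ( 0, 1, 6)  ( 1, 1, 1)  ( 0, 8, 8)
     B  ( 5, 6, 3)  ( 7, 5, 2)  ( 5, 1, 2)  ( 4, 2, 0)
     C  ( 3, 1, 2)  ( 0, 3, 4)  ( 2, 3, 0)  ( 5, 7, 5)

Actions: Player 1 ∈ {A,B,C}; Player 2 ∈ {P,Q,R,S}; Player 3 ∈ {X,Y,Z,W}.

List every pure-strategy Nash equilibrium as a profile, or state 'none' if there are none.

PSNE = {(C,P,X)}

(A,P,X): not NE [P1→C gives 7>5; P3→Y gives 9>4]
(A,P,Y): not NE [P1→C gives 3>1]
(A,P,Z): not NE [P1→B gives 8>0; P2→R gives 7>2; P3→Y gives 9>8]
(A,P,W): not NE [P1→B gives 5>4; P2→S gives 8>5; P3→Y gives 9>5]
(A,Q,X): not NE [P1→C gives 9>1; P2→R gives 6>1; P3→Z gives 9>2]
(A,Q,Y): not NE [P1→C gives 7>5; P2→P gives 9>7; P3→Z gives 9>8]
(A,Q,Z): not NE [P2→R gives 7>6]
(A,Q,W): not NE [P1→B gives 7>0; P2→S gives 8>1; P3→Z gives 9>6]
(A,R,X): not NE [P1→C gives 7>5; P3→Y gives 9>4]
(A,R,Y): not NE [P1→C gives 8>2; P2→P gives 9>0]
(A,R,Z): not NE [P1→C gives 8>0; P3→Y gives 9>6]
(A,R,W): not NE [P1→B gives 5>1; P2→S gives 8>1; P3→Y gives 9>1]
(A,S,X): not NE [P1→C gives 9>2; P2→R gives 6>2]
(A,S,Y): not NE [P2→P gives 9>3; P3→W gives 8>5]
(A,S,Z): not NE [P2→R gives 7>0; P3→W gives 8>6]
(A,S,W): not NE [P1→C gives 5>0]
(B,P,X): not NE [P1→C gives 7>0; P2→S gives 8>5]
(B,P,Y): not NE [P1→C gives 3>2; P2→S gives 8>6; P3→X gives 9>8]
(B,P,Z): not NE [P2→S gives 8>4; P3→X gives 9>8]
(B,P,W): not NE [P3→X gives 9>3]
(B,Q,X): not NE [P1→C gives 9>4; P2→S gives 8>5]
(B,Q,Y): not NE [P1→C gives 7>4; P2→S gives 8>2; P3→X gives 9>6]
(B,Q,Z): not NE [P1→A gives 4>2; P2→S gives 8>4; P3→X gives 9>6]
(B,Q,W): not NE [P2→P gives 6>5; P3→X gives 9>2]
(B,R,X): not NE [P1→C gives 7>6; P2→S gives 8>1; P3→Y gives 7>6]
(B,R,Y): not NE [P1→C gives 8>2; P2→S gives 8>7]
(B,R,Z): not NE [P1→C gives 8>4; P2→S gives 8>4; P3→Y gives 7>6]
(B,R,W): not NE [P2→P gives 6>1; P3→Y gives 7>2]
(B,S,X): not NE [P1→C gives 9>1]
(B,S,Y): not NE [P1→A gives 7>3; P3→X gives 9>8]
(B,S,Z): not NE [P3→X gives 9>8]
(B,S,W): not NE [P1→C gives 5>4; P2→P gives 6>2; P3→X gives 9>0]
(C,P,X): NE
(C,P,Y): not NE [P3→Z gives 3>0]
(C,P,Z): not NE [P1→B gives 8>0; P2→Q gives 8>5]
(C,P,W): not NE [P1→B gives 5>3; P2→S gives 7>1; P3→Z gives 3>2]
(C,Q,X): not NE [P2→P gives 10>0; P3→Z gives 8>1]
(C,Q,Y): not NE [P2→P gives 9>8]
(C,Q,Z): not NE [P1→A gives 4>3]
(C,Q,W): not NE [P1→B gives 7>0; P2→S gives 7>3; P3→Z gives 8>4]
(C,R,X): not NE [P2→P gives 10>6; P3→Y gives 4>2]
(C,R,Y): not NE [P2→P gives 9>5]
(C,R,Z): not NE [P2→Q gives 8>7; P3→Y gives 4>0]
(C,R,W): not NE [P1→B gives 5>2; P2→S gives 7>3; P3→Y gives 4>0]
(C,S,X): not NE [P2→P gives 10>9; P3→Y gives 9>4]
(C,S,Y): not NE [P1→A gives 7>1; P2→P gives 9>8]
(C,S,Z): not NE [P1→B gives 4>1; P2→Q gives 8>1; P3→Y gives 9>6]
(C,S,W): not NE [P3→Y gives 9>5]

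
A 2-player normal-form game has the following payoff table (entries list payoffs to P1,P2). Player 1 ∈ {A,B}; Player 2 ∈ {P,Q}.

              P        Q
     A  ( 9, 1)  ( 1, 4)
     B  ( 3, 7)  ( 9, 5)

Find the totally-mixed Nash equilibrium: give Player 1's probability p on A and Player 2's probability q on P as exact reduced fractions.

P1 indiff ⇒ q·9+(1-q)·1 = q·3+(1-q)·9 ⇒ q(6) = (1-q)(8) ⇒ q = 4/7
P2 indiff ⇒ p·1+(1-p)·7 = p·4+(1-p)·5 ⇒ p(-3) = (1-p)(-2) ⇒ p = 2/5

p=2/5, q=4/7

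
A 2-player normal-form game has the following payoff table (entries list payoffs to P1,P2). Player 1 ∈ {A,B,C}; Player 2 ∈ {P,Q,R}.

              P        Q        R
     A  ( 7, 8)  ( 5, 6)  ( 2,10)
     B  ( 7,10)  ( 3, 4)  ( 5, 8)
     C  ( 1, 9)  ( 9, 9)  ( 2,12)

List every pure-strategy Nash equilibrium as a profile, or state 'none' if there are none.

PSNE = {(B,P)}

(A,P): not NE [P2→R gives 10>8]
(A,Q): not NE [P1→C gives 9>5; P2→R gives 10>6]
(A,R): not NE [P1→B gives 5>2]
(B,P): NE
(B,Q): not NE [P1→C gives 9>3; P2→P gives 10>4]
(B,R): not NE [P2→P gives 10>8]
(C,P): not NE [P1→B gives 7>1; P2→R gives 12>9]
(C,Q): not NE [P2→R gives 12>9]
(C,R): not NE [P1→B gives 5>2]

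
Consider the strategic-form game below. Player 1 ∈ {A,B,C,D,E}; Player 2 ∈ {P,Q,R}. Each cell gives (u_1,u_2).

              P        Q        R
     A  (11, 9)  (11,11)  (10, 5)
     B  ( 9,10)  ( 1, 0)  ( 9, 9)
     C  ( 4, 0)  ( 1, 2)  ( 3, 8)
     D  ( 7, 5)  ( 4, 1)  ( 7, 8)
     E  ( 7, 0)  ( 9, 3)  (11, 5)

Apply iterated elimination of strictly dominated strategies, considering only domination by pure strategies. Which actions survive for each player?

Remaining: P1:{A,E} P2:{Q,R}

P1 drop B (A beats it: P:11>9 Q:11>1 R:10>9)
P1 drop C (A beats it: P:11>4 Q:11>1 R:10>3)
P1 drop D (A beats it: P:11>7 Q:11>4 R:10>7)
P2 drop P (Q beats it: A:11>9 E:3>0)
P1→{A,E} P2→{Q,R}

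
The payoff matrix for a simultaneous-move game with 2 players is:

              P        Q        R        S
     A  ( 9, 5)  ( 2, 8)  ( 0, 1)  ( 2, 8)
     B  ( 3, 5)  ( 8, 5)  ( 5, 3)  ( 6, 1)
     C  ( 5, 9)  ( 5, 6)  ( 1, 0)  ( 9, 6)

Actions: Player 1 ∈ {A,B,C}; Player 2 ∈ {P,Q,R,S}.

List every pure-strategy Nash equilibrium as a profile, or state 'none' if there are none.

(A,P): not NE [P2→S gives 8>5]
(A,Q): not NE [P1→B gives 8>2]
(A,R): not NE [P1→B gives 5>0; P2→S gives 8>1]
(A,S): not NE [P1→C gives 9>2]
(B,P): not NE [P1→A gives 9>3]
(B,Q): NE
(B,R): not NE [P2→Q gives 5>3]
(B,S): not NE [P1→C gives 9>6; P2→Q gives 5>1]
(C,P): not NE [P1→A gives 9>5]
(C,Q): not NE [P1→B gives 8>5; P2→P gives 9>6]
(C,R): not NE [P1→B gives 5>1; P2→P gives 9>0]
(C,S): not NE [P2→P gives 9>6]

NE set: (B,Q)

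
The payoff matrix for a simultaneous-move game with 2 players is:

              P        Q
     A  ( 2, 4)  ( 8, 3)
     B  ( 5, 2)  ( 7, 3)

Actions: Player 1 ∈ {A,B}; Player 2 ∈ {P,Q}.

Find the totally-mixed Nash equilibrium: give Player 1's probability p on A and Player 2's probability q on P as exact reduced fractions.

(p,q) = (1/2, 1/4)

P1 indiff ⇒ q·2+(1-q)·8 = q·5+(1-q)·7 ⇒ q(-3) = (1-q)(-1) ⇒ q = 1/4
P2 indiff ⇒ p·4+(1-p)·2 = p·3+(1-p)·3 ⇒ p(1) = (1-p)(1) ⇒ p = 1/2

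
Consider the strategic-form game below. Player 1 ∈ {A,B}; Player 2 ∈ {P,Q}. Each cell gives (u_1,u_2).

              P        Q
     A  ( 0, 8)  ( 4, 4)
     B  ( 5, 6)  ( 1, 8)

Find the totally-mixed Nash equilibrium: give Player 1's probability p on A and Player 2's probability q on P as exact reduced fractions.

P1 indiff ⇒ q·0+(1-q)·4 = q·5+(1-q)·1 ⇒ q(-5) = (1-q)(-3) ⇒ q = 3/8
P2 indiff ⇒ p·8+(1-p)·6 = p·4+(1-p)·8 ⇒ p(4) = (1-p)(2) ⇒ p = 1/3

P1 mixes 1/3 on A; P2 mixes 3/8 on P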